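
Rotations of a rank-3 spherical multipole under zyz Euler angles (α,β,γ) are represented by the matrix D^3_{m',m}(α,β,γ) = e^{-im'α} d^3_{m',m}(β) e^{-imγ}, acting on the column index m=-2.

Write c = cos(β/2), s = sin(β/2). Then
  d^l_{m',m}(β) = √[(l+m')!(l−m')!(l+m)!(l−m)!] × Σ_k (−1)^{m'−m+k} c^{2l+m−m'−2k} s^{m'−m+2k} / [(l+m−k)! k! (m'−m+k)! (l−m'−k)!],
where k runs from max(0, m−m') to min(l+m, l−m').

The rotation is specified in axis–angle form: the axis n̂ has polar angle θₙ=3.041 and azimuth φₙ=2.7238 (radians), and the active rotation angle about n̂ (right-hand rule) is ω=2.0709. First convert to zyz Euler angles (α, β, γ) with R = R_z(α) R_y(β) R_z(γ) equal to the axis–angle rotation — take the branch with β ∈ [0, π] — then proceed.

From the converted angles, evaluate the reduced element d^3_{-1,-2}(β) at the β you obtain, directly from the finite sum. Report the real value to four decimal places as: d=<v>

d=-0.2640

Axis–angle → zyz. n̂ = (sinθₙcosφₙ, sinθₙsinφₙ, cosθₙ) = (-0.091785, +0.040746, -0.994945), ω = 2.0709.
R = I cosω + sinω [n̂]ₓ + (1−cosω) n̂n̂ᵀ gives
  R = [-0.467052, +0.867564, +0.170868; -0.878630, -0.477060, +0.020565; +0.099355, -0.140524, +0.985079]
β = atan2(√(R₁₃²+R₂₃²), R₃₃) = 0.172962; α = atan2(R₂₃, R₁₃) mod 2π = 0.119780; γ = atan2(R₃₂, −R₃₁) mod 2π = 4.096958
d^3_{-1,-2}(β=0.1730) via the finite sum:
Half-angle: c=0.996263, s=0.086373. N=√(2·24·1·120)=75.894664
k: max(0,(-2)−(-1))=0 … min(3+(-2),3−(-1))=1
  k=0: (−1)^1·75.8947/(24)·0.9963^5·0.0864^1 = -0.268070
  k=1: (−1)^2·75.8947/(12)·0.9963^3·0.0864^3 = +0.004030
d^3_{-1,-2}(0.1730) = -0.268070 +0.004030 = -0.264040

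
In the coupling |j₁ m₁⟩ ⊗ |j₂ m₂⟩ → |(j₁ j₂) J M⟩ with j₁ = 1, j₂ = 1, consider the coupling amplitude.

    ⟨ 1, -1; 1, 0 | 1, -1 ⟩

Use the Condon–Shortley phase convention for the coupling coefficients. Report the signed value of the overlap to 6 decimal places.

−√(1/2) = -0.707107

√[3·1!1!1!/4! · 0!2!1!1!0!2!] = √(1/2)
  +(−1)^1/∏(1,0,1,0,0,1)! = -1  (running -1)
⟨..|..⟩ = √(1/2)·(-1) = -0.707107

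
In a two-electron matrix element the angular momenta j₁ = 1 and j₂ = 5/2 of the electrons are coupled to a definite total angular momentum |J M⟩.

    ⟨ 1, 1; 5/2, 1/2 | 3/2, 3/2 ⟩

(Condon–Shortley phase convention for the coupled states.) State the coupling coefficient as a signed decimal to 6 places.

+0.258199  (= +√(1/15))

j₁+j₂−J=2  J+j₁−j₂=0  J−j₁+j₂=3  j₁+j₂+J+1=6
(j₁±m₁, j₂±m₂, J±M) = (2,0,3,2,3,0)
P² = 48/5
sum k=0..0:
  [0] +1/12 = 1/12
S = 1/12
C² = P²·S² = 1/15 ; C = +0.258199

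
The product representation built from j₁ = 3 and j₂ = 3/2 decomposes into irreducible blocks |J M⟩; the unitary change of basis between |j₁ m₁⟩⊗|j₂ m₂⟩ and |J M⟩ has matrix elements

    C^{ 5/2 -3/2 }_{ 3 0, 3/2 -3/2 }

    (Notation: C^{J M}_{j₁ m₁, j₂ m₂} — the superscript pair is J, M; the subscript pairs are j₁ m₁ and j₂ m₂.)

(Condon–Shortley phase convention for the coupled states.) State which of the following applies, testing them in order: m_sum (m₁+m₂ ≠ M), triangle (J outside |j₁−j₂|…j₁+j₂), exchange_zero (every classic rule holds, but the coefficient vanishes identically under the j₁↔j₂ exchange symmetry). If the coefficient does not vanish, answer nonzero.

nonzero

m-sum: m₁+m₂ = 0+(-3/2) = -3/2, M = -3/2  ✓
triangle: |j₁−j₂| = 3/2 ≤ J = 5/2 ≤ j₁+j₂ = 9/2  ✓
exchange: j₁≠j₂ or m₁≠m₂ — the exchange symmetry imposes no constraint here
value check: CG = +√(9/35) = +0.507093 ≠ 0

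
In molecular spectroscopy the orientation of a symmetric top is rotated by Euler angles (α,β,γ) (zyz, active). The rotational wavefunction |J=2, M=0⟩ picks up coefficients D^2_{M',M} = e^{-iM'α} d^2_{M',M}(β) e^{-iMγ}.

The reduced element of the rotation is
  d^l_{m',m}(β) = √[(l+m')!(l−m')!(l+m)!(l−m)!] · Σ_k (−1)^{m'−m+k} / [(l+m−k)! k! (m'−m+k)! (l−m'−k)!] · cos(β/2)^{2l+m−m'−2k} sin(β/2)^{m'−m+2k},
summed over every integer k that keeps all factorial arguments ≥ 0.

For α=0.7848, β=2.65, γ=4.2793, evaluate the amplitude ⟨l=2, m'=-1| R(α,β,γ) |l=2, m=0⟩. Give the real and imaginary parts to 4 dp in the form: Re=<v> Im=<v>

Re=-0.3606 Im=-0.3602

Split into d^2_{-1,0}(β=2.6500) × two z-phases.
c=cos(2.650000/2)=0.243329, s=sin(2.650000/2)=0.969944; N=√[1·6·2·2]=4.898979
The bounds max(0,m−m')=1 and min(l+m,l−m')=2 give 2 terms
  k=1: (−1)^0·4.8990/(2)·0.2433^3·0.9699^1 = +0.034230
  k=2: (−1)^1·4.8990/(2)·0.2433^1·0.9699^3 = -0.543887
d^2_{-1,0}(2.6500) = +0.034230 -0.543887 = -0.509658
Attach z-rotation phases: D = e^{-i(-1)(0.7848)}·(-0.509658)·e^{-i(0)(4.2793)} = -0.360598-0.360167i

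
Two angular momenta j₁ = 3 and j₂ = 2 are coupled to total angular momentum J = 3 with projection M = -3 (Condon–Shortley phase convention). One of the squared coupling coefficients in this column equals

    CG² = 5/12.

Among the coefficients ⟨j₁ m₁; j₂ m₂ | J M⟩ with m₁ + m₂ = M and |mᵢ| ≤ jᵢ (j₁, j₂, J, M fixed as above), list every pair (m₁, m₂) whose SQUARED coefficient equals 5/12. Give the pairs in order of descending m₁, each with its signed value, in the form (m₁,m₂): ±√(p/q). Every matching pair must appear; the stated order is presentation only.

(-2,-1): −√(5/12); (-3,0): +√(5/12)

Admissible pairs with m₁+m₂ = M = -3: (-3,0), (-2,-1), (-1,-2)
  (m₁,m₂)=(-1,-2): CG² = 1/6, CG = +√(1/6)
  (m₁,m₂)=(-2,-1): CG² = 5/12, CG = −√(5/12)   ← matches the target
  (m₁,m₂)=(-3,0): CG² = 5/12, CG = +√(5/12)   ← matches the target
Pairs with CG² = 5/12: (-2,-1): −√(5/12); (-3,0): +√(5/12)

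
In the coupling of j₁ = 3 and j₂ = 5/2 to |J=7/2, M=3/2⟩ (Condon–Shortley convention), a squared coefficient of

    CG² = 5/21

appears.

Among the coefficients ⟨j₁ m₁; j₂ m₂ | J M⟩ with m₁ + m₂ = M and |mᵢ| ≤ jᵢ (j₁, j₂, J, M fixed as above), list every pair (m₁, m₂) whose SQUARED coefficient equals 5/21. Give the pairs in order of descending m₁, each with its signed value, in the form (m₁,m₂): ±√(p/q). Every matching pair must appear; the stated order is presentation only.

(1,1/2): −√(5/21)

Admissible pairs with m₁+m₂ = M = 3/2: (-1,5/2), (0,3/2), (1,1/2), (2,-1/2), (3,-3/2)
  (m₁,m₂)=(3,-3/2): CG² = 2/7, CG = +√(2/7)
  (m₁,m₂)=(2,-1/2): CG² = 2/21, CG = +√(2/21)
  (m₁,m₂)=(1,1/2): CG² = 5/21, CG = −√(5/21)   ← matches the target
  (m₁,m₂)=(0,3/2): CG² = 0/1, CG = 0
  (m₁,m₂)=(-1,5/2): CG² = 8/21, CG = +√(8/21)
Pairs with CG² = 5/21: (1,1/2): −√(5/21)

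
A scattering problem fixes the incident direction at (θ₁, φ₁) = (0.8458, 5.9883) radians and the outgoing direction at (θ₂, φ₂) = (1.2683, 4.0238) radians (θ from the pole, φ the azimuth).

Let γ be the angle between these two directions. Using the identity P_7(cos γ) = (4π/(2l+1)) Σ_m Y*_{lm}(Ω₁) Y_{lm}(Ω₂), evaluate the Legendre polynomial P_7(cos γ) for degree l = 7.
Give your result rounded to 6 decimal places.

0.158729

Expand P_7 via completeness: Σ_{m} conj(Y_{7,m}) at Ω₁ times Y_{7,m} at Ω₂ —
  m=-7: Y*=(-0.031174, -0.057969)  Y=(-0.359100, -0.038838)  product (0.008943, 0.022027)
  m=-6: Y*=(-0.043029, -0.213901)  Y=(0.231434, 0.352586)  product (0.065460, -0.064675)
  m=-5: Y*=(0.039125, -0.404728)  Y=(0.013270, -0.042693)  product (-0.016760, -0.007041)
  m=-4: Y*=(0.158251, -0.383617)  Y=(0.310354, -0.126571)  product (0.000559, -0.139087)
  m=-3: Y*=(0.047898, -0.058493)  Y=(-0.146596, -0.079131)  product (-0.011650, 0.004785)
  m=-2: Y*=(-0.276287, 0.184898)  Y=(-0.052010, -0.265254)  product (0.063415, 0.063670)
  m=-1: Y*=(-0.223010, 0.067737)  Y=(-0.131041, 0.159230)  product (0.018438, -0.044386)
  m=+0: Y*=(0.271272, -0.000000)  Y=(-0.248234, 0.000000)  product (-0.067339, 0.000000)
  m=+1: Y*=(0.223010, 0.067737)  Y=(0.131041, 0.159230)  product (0.018438, 0.044386)
  m=+2: Y*=(-0.276287, -0.184898)  Y=(-0.052010, 0.265254)  product (0.063415, -0.063670)
  m=+3: Y*=(-0.047898, -0.058493)  Y=(0.146596, -0.079131)  product (-0.011650, -0.004785)
  m=+4: Y*=(0.158251, 0.383617)  Y=(0.310354, 0.126571)  product (0.000559, 0.139087)
  m=+5: Y*=(-0.039125, -0.404728)  Y=(-0.013270, -0.042693)  product (-0.016760, 0.007041)
  m=+6: Y*=(-0.043029, 0.213901)  Y=(0.231434, -0.352586)  product (0.065460, 0.064675)
  m=+7: Y*=(0.031174, -0.057969)  Y=(0.359100, -0.038838)  product (0.008943, -0.022027)
Accumulated sum (0.189469, 0.000000); after 4π/(2l+1) scaling, (0.158729, 0.000000) ⇒ P_7 = 0.158729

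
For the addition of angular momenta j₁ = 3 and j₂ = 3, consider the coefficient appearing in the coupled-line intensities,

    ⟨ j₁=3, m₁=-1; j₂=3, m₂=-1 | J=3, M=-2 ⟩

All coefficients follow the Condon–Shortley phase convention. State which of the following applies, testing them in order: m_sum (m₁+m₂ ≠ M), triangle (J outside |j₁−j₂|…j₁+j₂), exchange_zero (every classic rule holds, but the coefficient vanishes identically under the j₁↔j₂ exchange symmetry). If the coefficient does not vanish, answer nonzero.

m-sum: m₁+m₂ = -1+(-1) = -2, M = -2  ✓
triangle: |j₁−j₂| = 0 ≤ J = 3 ≤ j₁+j₂ = 6  ✓
exchange: j₁=j₂ and m₁=m₂, and (−1)^(j₁+j₂−J) = (−1)^3 = −1 forces ⟨j₁m₁;j₂m₂|JM⟩ = −⟨j₂m₂;j₁m₁|JM⟩ = −⟨j₁m₁;j₂m₂|JM⟩ ⇒ the coefficient vanishes identically
Racah sum check: Σ_k collapses to 0 ⇒ CG = 0

exchange_zero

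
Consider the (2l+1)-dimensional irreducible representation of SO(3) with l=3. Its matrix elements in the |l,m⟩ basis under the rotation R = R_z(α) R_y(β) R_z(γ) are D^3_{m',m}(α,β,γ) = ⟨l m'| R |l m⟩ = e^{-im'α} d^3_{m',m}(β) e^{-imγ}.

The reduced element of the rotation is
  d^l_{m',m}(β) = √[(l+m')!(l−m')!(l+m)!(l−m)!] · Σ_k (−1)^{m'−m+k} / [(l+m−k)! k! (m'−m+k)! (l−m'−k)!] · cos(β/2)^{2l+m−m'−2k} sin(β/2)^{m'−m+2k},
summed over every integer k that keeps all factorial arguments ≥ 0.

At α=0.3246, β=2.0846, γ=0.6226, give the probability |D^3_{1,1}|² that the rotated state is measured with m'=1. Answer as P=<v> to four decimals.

P=0.2296

Split into d^3_{1,1}(β=2.0846) × two z-phases.
With c≡cos(β/2)=0.504235 and s≡sin(β/2)=0.863566, N=[24·2·24·2]^{1/2}=48.000000
k∈{0,1,2} keeps every argument non-negative
  k=0: (−1)^0·48.0000/(48)·0.5042^6·0.8636^0 = +0.016436
  k=1: (−1)^1·48.0000/(6)·0.5042^4·0.8636^2 = -0.385669
  k=2: (−1)^2·48.0000/(8)·0.5042^2·0.8636^4 = +0.848400
d^3_{1,1}(2.0846) = +0.016436 -0.385669 +0.848400 = +0.479167
|D^3_{1,1}|² = |d^3_{1,1}(β)|² = (+0.479167)² = 0.229601 (the z-rotation phases have unit modulus)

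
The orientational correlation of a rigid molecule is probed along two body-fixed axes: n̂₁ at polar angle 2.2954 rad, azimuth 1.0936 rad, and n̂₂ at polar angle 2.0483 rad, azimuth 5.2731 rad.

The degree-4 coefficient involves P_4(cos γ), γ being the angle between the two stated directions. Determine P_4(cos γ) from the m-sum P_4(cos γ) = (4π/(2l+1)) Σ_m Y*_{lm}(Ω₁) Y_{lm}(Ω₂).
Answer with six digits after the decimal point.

0.370866

Expand P_4 via completeness: Σ_{m} conj(Y_{4,m}) at Ω₁ times Y_{4,m} at Ω₂ —
  m=-4: Y*=-0.04612 - 0.13123j  Y=-0.17143 - 0.21547j  product -0.02037 + 0.03243j
  m=-3: Y*=0.34491 + 0.04833j  Y=0.40049 - 0.04477j  product 0.14030 + 0.00391j
  m=-2: Y*=-0.22503 + 0.31762j  Y=-0.05484 + 0.11370j  product -0.02377 - 0.04300j
  m=-1: Y*=-0.00814 - 0.01574j  Y=0.15625 + 0.24883j  product 0.00265 - 0.00449j
  m=+0: Y*=-0.36226 + 0.00000j  Y=-0.18775 + 0.00000j  product 0.06801 + 0.00000j
  m=+1: Y*=0.00814 - 0.01574j  Y=-0.15625 + 0.24883j  product 0.00265 + 0.00449j
  m=+2: Y*=-0.22503 - 0.31762j  Y=-0.05484 - 0.11370j  product -0.02377 + 0.04300j
  m=+3: Y*=-0.34491 + 0.04833j  Y=-0.40049 - 0.04477j  product 0.14030 - 0.00391j
  m=+4: Y*=-0.04612 + 0.13123j  Y=-0.17143 + 0.21547j  product -0.02037 - 0.03243j
Accumulated sum 0.26561 + 0.00000j; after 4π/(2l+1) scaling, 0.37087 + 0.00000j ⇒ P_4 = 0.370866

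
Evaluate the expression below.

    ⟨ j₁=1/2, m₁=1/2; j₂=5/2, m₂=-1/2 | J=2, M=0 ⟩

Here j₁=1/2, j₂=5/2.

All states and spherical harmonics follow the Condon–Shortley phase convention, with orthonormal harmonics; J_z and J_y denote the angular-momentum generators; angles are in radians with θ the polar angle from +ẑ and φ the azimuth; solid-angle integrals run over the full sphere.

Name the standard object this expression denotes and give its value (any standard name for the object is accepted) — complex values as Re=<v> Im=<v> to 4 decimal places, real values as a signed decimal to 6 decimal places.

Clebsch–Gordan coefficient, +√(1/2) ≈ +0.707107

This is a Clebsch–Gordan (vector-coupling) coefficient.
j₁+j₂−J=1  J+j₁−j₂=0  J−j₁+j₂=4  j₁+j₂+J+1=6
(j₁±m₁, j₂±m₂, J±M) = (1,0,2,3,2,2)
P² = 8
sum k=0..0:
  [0] +1/4 = 1/4
S = 1/4
C² = P²·S² = 1/2 ; C = +0.707107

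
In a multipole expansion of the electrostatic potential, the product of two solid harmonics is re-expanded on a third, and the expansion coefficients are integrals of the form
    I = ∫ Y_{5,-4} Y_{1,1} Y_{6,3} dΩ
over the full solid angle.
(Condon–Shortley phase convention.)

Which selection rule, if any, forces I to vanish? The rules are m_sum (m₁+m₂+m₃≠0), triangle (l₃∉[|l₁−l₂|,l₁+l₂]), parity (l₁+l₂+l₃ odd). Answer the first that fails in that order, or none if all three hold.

azimuthal sum: -4 + 1 + 3 = 0  ✓
4 ≤ 6 ≤ 6 (triangle on l)  ✓
L = 5 + 1 + 6 = 12 (even)  ✓

none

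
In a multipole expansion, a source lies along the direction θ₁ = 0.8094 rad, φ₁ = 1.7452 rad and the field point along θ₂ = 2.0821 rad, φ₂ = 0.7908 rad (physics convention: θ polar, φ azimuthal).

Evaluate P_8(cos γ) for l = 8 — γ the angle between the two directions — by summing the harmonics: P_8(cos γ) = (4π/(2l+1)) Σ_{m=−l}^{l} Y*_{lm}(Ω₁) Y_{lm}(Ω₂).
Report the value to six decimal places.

Expand P_8 via completeness: Σ_{m} conj(Y_{8,m}) at Ω₁ times Y_{8,m} at Ω₂ —
  [-8]  conj(Y_{8,-8})(Ω₁) = +0.006787+0.038260i ; Y_{8,-8}(Ω₂) = +0.172315-0.007451i ; Δ = +0.001455+0.006542i
  [-7]  conj(Y_{8,-7})(Ω₁) = +0.139161-0.050793i ; Y_{8,-7}(Ω₂) = -0.283862-0.263168i ; Δ = -0.052870-0.022204i
  [-6]  conj(Y_{8,-6})(Ω₁) = -0.166484-0.287843i ; Y_{8,-6}(Ω₂) = +0.013907+0.428943i ; Δ = +0.121153-0.075415i
  [-5]  conj(Y_{8,-5})(Ω₁) = -0.353445+0.296965i ; Y_{8,-5}(Ω₂) = +0.081648-0.086182i ; Δ = -0.003265+0.054707i
  [-4]  conj(Y_{8,-4})(Ω₁) = +0.238589+0.199989i ; Y_{8,-4}(Ω₂) = +0.293262-0.006338i ; Δ = +0.071237+0.057137i
  [-3]  conj(Y_{8,-3})(Ω₁) = -0.061613+0.106813i ; Y_{8,-3}(Ω₂) = -0.201529-0.195101i ; Δ = +0.033256-0.009505i
  [-2]  conj(Y_{8,-2})(Ω₁) = +0.360530+0.131117i ; Y_{8,-2}(Ω₂) = -0.001766-0.163439i ; Δ = +0.020793-0.059156i
  [-1]  conj(Y_{8,-1})(Ω₁) = +0.009557-0.054242i ; Y_{8,-1}(Ω₂) = -0.222382+0.224798i ; Δ = +0.010068+0.014211i
  [+0]  conj(Y_{8,0})(Ω₁) = +0.365893-0.000000i ; Y_{8,0}(Ω₂) = -0.119345+0.000000i ; Δ = -0.043667+0.000000i
  [+1]  conj(Y_{8,1})(Ω₁) = -0.009557-0.054242i ; Y_{8,1}(Ω₂) = +0.222382+0.224798i ; Δ = +0.010068-0.014211i
  [+2]  conj(Y_{8,2})(Ω₁) = +0.360530-0.131117i ; Y_{8,2}(Ω₂) = -0.001766+0.163439i ; Δ = +0.020793+0.059156i
  [+3]  conj(Y_{8,3})(Ω₁) = +0.061613+0.106813i ; Y_{8,3}(Ω₂) = +0.201529-0.195101i ; Δ = +0.033256+0.009505i
  [+4]  conj(Y_{8,4})(Ω₁) = +0.238589-0.199989i ; Y_{8,4}(Ω₂) = +0.293262+0.006338i ; Δ = +0.071237-0.057137i
  [+5]  conj(Y_{8,5})(Ω₁) = +0.353445+0.296965i ; Y_{8,5}(Ω₂) = -0.081648-0.086182i ; Δ = -0.003265-0.054707i
  [+6]  conj(Y_{8,6})(Ω₁) = -0.166484+0.287843i ; Y_{8,6}(Ω₂) = +0.013907-0.428943i ; Δ = +0.121153+0.075415i
  [+7]  conj(Y_{8,7})(Ω₁) = -0.139161-0.050793i ; Y_{8,7}(Ω₂) = +0.283862-0.263168i ; Δ = -0.052870+0.022204i
  [+8]  conj(Y_{8,8})(Ω₁) = +0.006787-0.038260i ; Y_{8,8}(Ω₂) = +0.172315+0.007451i ; Δ = +0.001455-0.006542i
Total Σ_m = +0.359986-0.000000i. Multiply by 0.739198: +0.266101-0.000000i. P_8(cos γ) = 0.266101

0.266101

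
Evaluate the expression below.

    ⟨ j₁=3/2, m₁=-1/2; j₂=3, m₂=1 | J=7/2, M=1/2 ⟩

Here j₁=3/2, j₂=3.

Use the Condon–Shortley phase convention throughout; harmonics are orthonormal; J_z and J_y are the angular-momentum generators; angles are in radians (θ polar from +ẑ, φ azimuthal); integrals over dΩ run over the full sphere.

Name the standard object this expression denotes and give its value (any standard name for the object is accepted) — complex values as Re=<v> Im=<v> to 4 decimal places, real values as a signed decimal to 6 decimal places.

This is a Clebsch–Gordan (vector-coupling) coefficient.
triangle: 1!·2!·5!/9! = 240/362880
(j±m)!: 1!·2!·4!·2!·4!·3! = 13824
prefactor² = (2J+1)·Δ·N² = 512/7
  k=0: +1/(0!·1!·2!·4!·0!·1!) = 1/48
  k=1: −1/(1!·0!·1!·3!·1!·2!) = -1/12
Σ = -1/16  ⇒  CG² = 512/7·(-1/16)² = 2/7
CG = −√(2/7) = -0.534522

Clebsch–Gordan coefficient, −√(2/7) ≈ -0.534522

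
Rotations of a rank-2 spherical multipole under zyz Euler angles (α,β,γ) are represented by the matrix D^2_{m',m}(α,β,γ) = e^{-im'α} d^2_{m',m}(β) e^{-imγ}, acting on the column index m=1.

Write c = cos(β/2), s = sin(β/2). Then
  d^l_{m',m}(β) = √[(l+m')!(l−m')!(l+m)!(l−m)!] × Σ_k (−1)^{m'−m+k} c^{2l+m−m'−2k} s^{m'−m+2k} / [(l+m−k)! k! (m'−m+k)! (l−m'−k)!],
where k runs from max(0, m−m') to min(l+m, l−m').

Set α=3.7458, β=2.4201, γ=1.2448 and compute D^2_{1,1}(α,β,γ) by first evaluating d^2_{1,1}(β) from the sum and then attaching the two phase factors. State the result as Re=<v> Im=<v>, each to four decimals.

Re=-0.0856 Im=-0.2997

First d^2_{1,1}(β=2.4201), then the phase factors e^{-i(1)α} and e^{-i(1)γ}:
c=cos(2.420100/2)=0.352973, s=sin(2.420100/2)=0.935634; N=√[6·1·6·1]=6.000000
k∈{0,1} keeps every argument non-negative
  k=0: (−1)^0·6.0000/(6)·0.3530^4·0.9356^0 = +0.015523
  k=1: (−1)^1·6.0000/(2)·0.3530^2·0.9356^2 = -0.327201
d^2_{1,1}(2.4201) = +0.015523 -0.327201 = -0.311679
Phases: e^{-i·(1)·3.7458}=-0.822953+0.568110i, e^{-i·(1)·1.2448}=+0.320253-0.947332i ⇒ D=-0.085598-0.299694i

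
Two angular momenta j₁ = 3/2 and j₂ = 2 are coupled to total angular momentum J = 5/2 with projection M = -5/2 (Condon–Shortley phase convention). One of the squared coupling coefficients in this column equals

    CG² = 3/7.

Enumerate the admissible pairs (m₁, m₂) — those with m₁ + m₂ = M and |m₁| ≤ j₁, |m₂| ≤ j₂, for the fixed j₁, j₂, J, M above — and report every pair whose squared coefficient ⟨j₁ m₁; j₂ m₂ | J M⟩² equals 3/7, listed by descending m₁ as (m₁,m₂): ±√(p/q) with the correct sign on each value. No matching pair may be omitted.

Admissible pairs with m₁+m₂ = M = -5/2: (-3/2,-1), (-1/2,-2)
  (m₁,m₂)=(-1/2,-2): CG² = 4/7, CG = +√(4/7)
  (m₁,m₂)=(-3/2,-1): CG² = 3/7, CG = −√(3/7)   ← matches the target
Pairs with CG² = 3/7: (-3/2,-1): −√(3/7)

(-3/2,-1): −√(3/7)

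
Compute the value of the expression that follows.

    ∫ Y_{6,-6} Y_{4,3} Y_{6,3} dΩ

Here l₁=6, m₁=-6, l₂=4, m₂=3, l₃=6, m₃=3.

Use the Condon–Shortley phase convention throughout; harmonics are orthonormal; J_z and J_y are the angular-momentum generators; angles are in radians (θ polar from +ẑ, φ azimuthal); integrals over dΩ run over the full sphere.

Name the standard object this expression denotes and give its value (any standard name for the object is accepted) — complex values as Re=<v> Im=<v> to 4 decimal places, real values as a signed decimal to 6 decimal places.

Gaunt coefficient, -0.119136

This is a Gaunt coefficient — the integral of a triple product of spherical harmonics over the sphere.
m-sum 0 ✓  L=16 even ✓  2≤6≤10 ✓
Π(2lᵢ+1) = 13×9×13 = 1521
triangle coeff Δ(6,4,6) = 1/15315300
Σ_t [0,4]: t=0:+1/829440 t=1:−1/25920 t=2:+1/9216 t=3:−1/25920 t=4:+1/829440 = 7/207360
(3j)²=28/2431 [(6 4 6; 0 0 0)], sign=+1
Σ_t [4,4]: t=4:+1/5806080 = 1/5806080
(3j)²=9/884 [(6 4 6; -6 3 3)], sign=-1
⇒ 4πI² = 567/3179
I = (-1)√(567/3179/(4π)) = -0.11913554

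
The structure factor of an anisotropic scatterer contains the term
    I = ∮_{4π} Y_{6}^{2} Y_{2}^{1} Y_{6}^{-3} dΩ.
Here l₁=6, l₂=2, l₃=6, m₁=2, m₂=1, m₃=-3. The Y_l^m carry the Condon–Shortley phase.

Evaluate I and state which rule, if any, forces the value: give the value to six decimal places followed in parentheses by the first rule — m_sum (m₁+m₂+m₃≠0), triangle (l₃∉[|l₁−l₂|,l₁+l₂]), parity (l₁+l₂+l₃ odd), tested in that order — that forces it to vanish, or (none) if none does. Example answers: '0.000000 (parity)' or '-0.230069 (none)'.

-0.140463 (none)

Checks pass: Σm=0; 14 even; l₃=6∈[4,8].
(2·6+1)(2·2+1)(2·6+1) = 845
Δ: 2! 10! 2! / 15! → 1/90090
sum: t=0:+1/69120 t=1:−1/14400 t=2:+1/69120 = -7/172800
3j²(6 2 6; 0 0 0) = Δ·Π!·Σ² = 14/715  (sign -1)
sum: t=1:−1/60480 t=2:+1/161280 = -1/96768
3j²(6 2 6; 2 1 -3) = Δ·Π!·Σ² = 15/1001  (sign +1)
combine: 4πI² = 845·14/715·15/1001 = 30/121
take √, sign -1: I = -0.14046335
No selection rule forces the value: the integral is nonzero (none).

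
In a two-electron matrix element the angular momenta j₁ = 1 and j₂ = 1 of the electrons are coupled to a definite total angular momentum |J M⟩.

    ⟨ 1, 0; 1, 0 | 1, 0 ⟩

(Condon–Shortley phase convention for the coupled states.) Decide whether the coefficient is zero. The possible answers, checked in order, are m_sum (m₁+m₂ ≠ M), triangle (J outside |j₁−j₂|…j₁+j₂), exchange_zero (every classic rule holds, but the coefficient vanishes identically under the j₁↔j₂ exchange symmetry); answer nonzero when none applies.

exchange_zero

m-sum: m₁+m₂ = 0+0 = 0, M = 0  ✓
triangle: |j₁−j₂| = 0 ≤ J = 1 ≤ j₁+j₂ = 2  ✓
exchange: j₁=j₂ and m₁=m₂, and (−1)^(j₁+j₂−J) = (−1)^1 = −1 forces ⟨j₁m₁;j₂m₂|JM⟩ = −⟨j₂m₂;j₁m₁|JM⟩ = −⟨j₁m₁;j₂m₂|JM⟩ ⇒ the coefficient vanishes identically
Racah sum check: Σ_k collapses to 0 ⇒ CG = 0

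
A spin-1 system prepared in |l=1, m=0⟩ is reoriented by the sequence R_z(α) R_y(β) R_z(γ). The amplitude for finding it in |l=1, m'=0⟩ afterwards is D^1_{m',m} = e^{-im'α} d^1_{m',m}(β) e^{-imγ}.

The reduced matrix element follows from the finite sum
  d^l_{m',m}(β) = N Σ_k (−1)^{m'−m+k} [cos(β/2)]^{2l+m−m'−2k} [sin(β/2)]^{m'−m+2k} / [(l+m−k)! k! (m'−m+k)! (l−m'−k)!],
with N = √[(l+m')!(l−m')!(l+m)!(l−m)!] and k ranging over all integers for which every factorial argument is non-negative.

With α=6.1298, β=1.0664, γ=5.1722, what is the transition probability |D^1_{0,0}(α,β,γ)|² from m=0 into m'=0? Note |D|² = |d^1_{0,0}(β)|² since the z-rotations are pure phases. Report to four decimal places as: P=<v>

P=0.2336

Split into d^1_{0,0}(β=1.0664) × two z-phases.
Half-angle: c=0.861185, s=0.508292. N=√(1·1·1·1)=1.000000
k: max(0,(0)−(0))=0 … min(1+(0),1−(0))=1
  k=0: (−1)^0·1.0000/(1)·0.8612^2·0.5083^0 = +0.741640
  k=1: (−1)^1·1.0000/(1)·0.8612^0·0.5083^2 = -0.258360
d^1_{0,0}(1.0664) = +0.741640 -0.258360 = +0.483279
|D^1_{0,0}|² = |d^1_{0,0}(β)|² = (+0.483279)² = 0.233559 (the z-rotation phases have unit modulus)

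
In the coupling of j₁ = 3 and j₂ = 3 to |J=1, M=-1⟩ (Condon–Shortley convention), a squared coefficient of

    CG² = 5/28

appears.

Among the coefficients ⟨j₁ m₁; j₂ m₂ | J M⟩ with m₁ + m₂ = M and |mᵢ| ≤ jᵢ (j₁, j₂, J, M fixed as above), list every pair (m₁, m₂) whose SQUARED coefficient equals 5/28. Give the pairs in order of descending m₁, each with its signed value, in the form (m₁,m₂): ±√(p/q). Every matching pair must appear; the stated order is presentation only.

(1,-2): −√(5/28); (-2,1): +√(5/28)

Admissible pairs with m₁+m₂ = M = -1: (-3,2), (-2,1), (-1,0), (0,-1), (1,-2), (2,-3)
  (m₁,m₂)=(2,-3): CG² = 3/28, CG = +√(3/28)
  (m₁,m₂)=(1,-2): CG² = 5/28, CG = −√(5/28)   ← matches the target
  (m₁,m₂)=(0,-1): CG² = 3/14, CG = +√(3/14)
  (m₁,m₂)=(-1,0): CG² = 3/14, CG = −√(3/14)
  (m₁,m₂)=(-2,1): CG² = 5/28, CG = +√(5/28)   ← matches the target
  (m₁,m₂)=(-3,2): CG² = 3/28, CG = −√(3/28)
Pairs with CG² = 5/28: (1,-2): −√(5/28); (-2,1): +√(5/28)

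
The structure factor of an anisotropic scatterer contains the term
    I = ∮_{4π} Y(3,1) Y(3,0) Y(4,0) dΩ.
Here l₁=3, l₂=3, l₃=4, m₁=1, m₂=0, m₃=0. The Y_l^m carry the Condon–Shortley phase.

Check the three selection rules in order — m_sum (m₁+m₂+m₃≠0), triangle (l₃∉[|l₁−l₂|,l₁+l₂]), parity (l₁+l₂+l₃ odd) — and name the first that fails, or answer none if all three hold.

m_sum

m₁+m₂+m₃ = 1 + 0 + 0 = 1  ✗
triangle: |3−3|=0 ≤ l₃=4 ≤ 3+3=6
parity: l₁+l₂+l₃ = 10 is even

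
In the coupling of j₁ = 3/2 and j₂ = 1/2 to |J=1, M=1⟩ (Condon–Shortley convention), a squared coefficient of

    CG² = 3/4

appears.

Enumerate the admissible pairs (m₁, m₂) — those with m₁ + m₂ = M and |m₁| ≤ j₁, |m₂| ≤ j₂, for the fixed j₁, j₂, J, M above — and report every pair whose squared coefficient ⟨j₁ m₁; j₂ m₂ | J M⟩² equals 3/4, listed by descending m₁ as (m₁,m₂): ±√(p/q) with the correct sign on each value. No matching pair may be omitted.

Admissible pairs with m₁+m₂ = M = 1: (1/2,1/2), (3/2,-1/2)
  (m₁,m₂)=(3/2,-1/2): CG² = 3/4, CG = +√(3/4)   ← matches the target
  (m₁,m₂)=(1/2,1/2): CG² = 1/4, CG = −√(1/4)
Pairs with CG² = 3/4: (3/2,-1/2): +√(3/4)

(3/2,-1/2): +√(3/4)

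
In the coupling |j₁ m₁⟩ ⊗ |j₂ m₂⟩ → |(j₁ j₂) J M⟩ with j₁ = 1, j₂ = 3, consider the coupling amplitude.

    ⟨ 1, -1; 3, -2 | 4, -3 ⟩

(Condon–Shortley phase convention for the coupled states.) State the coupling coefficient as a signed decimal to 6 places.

triangle: 0!·2!·6!/9! = 1440/362880
(j±m)!: 0!·2!·1!·5!·1!·7! = 1209600
prefactor² = (2J+1)·Δ·N² = 43200
  k=0: +1/(0!·0!·2!·1!·0!·5!) = 1/240
Σ = 1/240  ⇒  CG² = 43200·(1/240)² = 3/4
CG = +√(3/4) = +0.866025

+0.866025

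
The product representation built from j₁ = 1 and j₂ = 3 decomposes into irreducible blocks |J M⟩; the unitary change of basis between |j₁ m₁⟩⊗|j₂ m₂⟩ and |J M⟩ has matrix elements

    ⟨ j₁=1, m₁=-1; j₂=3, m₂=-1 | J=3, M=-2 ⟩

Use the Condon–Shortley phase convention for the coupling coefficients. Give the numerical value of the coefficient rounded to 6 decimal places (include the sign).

j₁+j₂−J=1  J+j₁−j₂=1  J−j₁+j₂=5  j₁+j₂+J+1=8
(j₁±m₁, j₂±m₂, J±M) = (0,2,2,4,1,5)
P² = 240
sum k=1..1:
  [1] −1/24 = -1/24
S = -1/24
C² = P²·S² = 5/12 ; C = -0.645497

−√(5/12) = -0.645497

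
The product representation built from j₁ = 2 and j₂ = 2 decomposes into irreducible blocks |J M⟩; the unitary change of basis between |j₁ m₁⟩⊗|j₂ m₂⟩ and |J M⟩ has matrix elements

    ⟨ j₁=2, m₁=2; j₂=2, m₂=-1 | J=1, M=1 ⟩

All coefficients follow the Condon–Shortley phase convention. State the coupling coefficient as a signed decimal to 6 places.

+0.447214  (= +√(1/5))

triangle: 3!*1!*1!/6! = 6/720
(j±m)!: 4!*0!*1!*3!*2!*0! = 288
prefactor² = (2J+1)*Δ*N² = 36/5
  k=0: +1/(0!*3!*0!*1!*1!*0!) = 1/6
Σ = 1/6  ⇒  CG² = 36/5*(1/6)² = 1/5
CG = +√(1/5) = +0.447214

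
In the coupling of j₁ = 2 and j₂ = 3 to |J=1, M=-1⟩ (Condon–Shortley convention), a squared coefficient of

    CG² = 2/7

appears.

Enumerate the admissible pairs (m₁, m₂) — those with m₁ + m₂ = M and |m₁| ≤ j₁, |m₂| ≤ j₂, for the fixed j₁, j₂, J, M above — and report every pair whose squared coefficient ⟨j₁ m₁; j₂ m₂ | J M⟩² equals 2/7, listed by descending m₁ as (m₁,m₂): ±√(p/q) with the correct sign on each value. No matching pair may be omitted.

(1,-2): −√(2/7)

Admissible pairs with m₁+m₂ = M = -1: (-2,1), (-1,0), (0,-1), (1,-2), (2,-3)
  (m₁,m₂)=(2,-3): CG² = 3/7, CG = +√(3/7)
  (m₁,m₂)=(1,-2): CG² = 2/7, CG = −√(2/7)   ← matches the target
  (m₁,m₂)=(0,-1): CG² = 6/35, CG = +√(6/35)
  (m₁,m₂)=(-1,0): CG² = 3/35, CG = −√(3/35)
  (m₁,m₂)=(-2,1): CG² = 1/35, CG = +√(1/35)
Pairs with CG² = 2/7: (1,-2): −√(2/7)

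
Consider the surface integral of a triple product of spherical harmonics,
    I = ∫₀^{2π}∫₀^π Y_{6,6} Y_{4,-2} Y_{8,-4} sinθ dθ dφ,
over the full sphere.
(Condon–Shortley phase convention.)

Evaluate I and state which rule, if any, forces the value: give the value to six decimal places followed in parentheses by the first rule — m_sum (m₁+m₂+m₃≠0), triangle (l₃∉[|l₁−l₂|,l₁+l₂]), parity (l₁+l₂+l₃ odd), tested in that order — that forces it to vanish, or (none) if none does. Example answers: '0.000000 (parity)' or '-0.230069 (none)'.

-0.069625 (none)

Checks pass: Σm=0; 18 even; l₃=8∈[2,10].
(2·6+1)(2·4+1)(2·8+1) = 1989
Δ: 2! 10! 6! / 19! → 1/23279256
sum: t=0:+1/1658880 t=1:−1/518400 t=2:+1/1658880 = -1/1382400
3j²(6 4 8; 0 0 0) = Δ·Π!·Σ² = 504/46189  (sign -1)
sum: t=0:+1/348364800 = 1/348364800
3j²(6 4 8; 6 -2 -4) = Δ·Π!·Σ² = 165/58786  (sign +1)
combine: 4πI² = 1989·504/46189·165/58786 = 4860/79781
take √, sign -1: I = -0.06962472
No selection rule forces the value: the integral is nonzero (none).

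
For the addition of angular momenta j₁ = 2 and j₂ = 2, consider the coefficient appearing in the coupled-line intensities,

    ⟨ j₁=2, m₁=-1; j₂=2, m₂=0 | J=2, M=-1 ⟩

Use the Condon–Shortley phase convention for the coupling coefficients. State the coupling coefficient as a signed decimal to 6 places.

−√(1/14) ≈ -0.267261

√[5·2!2!2!/7! · 1!3!2!2!1!3!] = √(8/7)
  +(−1)^1/∏(1,1,2,1,0,1)! = -1/2  (running -1/2)
  +(−1)^2/∏(2,0,1,0,1,2)! = 1/4  (running -1/4)
⟨..|..⟩ = √(8/7)·(-1/4) = -0.267261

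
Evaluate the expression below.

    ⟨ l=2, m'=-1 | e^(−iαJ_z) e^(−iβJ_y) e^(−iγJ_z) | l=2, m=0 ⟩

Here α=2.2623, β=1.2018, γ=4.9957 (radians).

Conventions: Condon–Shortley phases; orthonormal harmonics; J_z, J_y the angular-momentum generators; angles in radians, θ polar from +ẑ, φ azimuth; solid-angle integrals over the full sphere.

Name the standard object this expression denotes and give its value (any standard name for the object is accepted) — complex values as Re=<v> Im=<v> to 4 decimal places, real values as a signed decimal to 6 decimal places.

This is a Wigner D-matrix element — the rotation-matrix element ⟨l m'| R(α,β,γ) |l m⟩ in the angular-momentum basis.
D^2_{-1,0}(2.2623,1.2018,4.9957) = e^{-i·-1·2.2623}·d^2_{-1,0}(1.2018)·e^{-i·0·4.9957}. Compute d first:
Half-angle: c=0.824827, s=0.565385. N=√(1·6·2·2)=4.898979
k: max(0,(0)−(-1))=1 … min(2+(0),2−(-1))=2
  k=1: (−1)^0·4.8990/(2)·0.8248^3·0.5654^1 = +0.777157
  k=2: (−1)^1·4.8990/(2)·0.8248^1·0.5654^3 = -0.365150
d^2_{-1,0}(1.2018) = +0.777157 -0.365150 = +0.412007
Attach z-rotation phases: D = e^{-i(-1)(2.2623)}·(+0.412007)·e^{-i(0)(4.9957)} = -0.262735+0.317364i

Wigner D-matrix element, Re=-0.2627 Im=0.3174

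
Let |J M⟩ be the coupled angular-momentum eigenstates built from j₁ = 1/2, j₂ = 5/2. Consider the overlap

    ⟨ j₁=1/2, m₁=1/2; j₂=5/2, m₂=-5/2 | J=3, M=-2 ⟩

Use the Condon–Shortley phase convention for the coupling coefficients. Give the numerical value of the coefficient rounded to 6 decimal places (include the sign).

triangle: 0!×1!×5!/7! = 120/5040
(j±m)!: 1!×0!×0!×5!×1!×5! = 14400
prefactor² = (2J+1)×Δ×N² = 2400
  k=0: +1/(0!×0!×0!×0!×1!×5!) = 1/120
Σ = 1/120  ⇒  CG² = 2400×(1/120)² = 1/6
CG = +√(1/6) = +0.408248

+0.408248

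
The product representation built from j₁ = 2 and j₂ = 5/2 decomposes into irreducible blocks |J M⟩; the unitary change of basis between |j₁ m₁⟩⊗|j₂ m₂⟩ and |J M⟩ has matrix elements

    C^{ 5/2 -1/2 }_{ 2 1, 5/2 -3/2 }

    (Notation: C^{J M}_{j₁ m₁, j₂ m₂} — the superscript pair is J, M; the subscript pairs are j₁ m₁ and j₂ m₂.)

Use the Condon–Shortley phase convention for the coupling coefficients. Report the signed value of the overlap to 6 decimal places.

+√(6/35) ≈ +0.414039

√[6·2!2!3!/8! · 3!1!1!4!2!3!] = √(216/35)
  +(−1)^0/∏(0,2,1,1,1,2)! = 1/4  (running 1/4)
  +(−1)^1/∏(1,1,0,0,2,3)! = -1/12  (running 1/6)
⟨..|..⟩ = √(216/35)·(1/6) = +0.414039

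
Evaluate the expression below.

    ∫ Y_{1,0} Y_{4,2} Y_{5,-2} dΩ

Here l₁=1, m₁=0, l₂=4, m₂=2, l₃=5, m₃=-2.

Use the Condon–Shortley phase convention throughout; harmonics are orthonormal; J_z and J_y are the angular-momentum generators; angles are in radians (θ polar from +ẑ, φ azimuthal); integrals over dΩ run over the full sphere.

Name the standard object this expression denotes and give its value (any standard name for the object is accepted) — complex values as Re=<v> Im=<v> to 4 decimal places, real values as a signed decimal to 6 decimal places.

Gaunt coefficient, +0.225034

This is a Gaunt coefficient — the integral of a triple product of spherical harmonics over the sphere.
Checks pass: Σm=0; 10 even; l₃=5∈[3,5].
(2·1+1)(2·4+1)(2·5+1) = 297
Δ: 0! 2! 8! / 11! → 1/495
sum: t=0:+1/576 = 1/576
3j²(1 4 5; 0 0 0) = Δ·Π!·Σ² = 5/99  (sign -1)
sum: t=0:+1/1440 = 1/1440
3j²(1 4 5; 0 2 -2) = Δ·Π!·Σ² = 7/165  (sign -1)
combine: 4πI² = 297·5/99·7/165 = 7/11
take √, sign +1: I = 0.22503380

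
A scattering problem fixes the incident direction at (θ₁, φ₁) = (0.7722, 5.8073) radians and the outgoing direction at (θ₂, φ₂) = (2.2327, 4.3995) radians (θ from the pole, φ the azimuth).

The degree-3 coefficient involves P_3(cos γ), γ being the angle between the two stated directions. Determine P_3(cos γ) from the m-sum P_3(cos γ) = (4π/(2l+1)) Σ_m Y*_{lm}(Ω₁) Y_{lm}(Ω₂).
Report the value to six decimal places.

Addition theorem: P_3(cos γ) = (4π/7) Σ_m Y*_{lm}(Ω₁) Y_{lm}(Ω₂), m = −3…3:
  term(m=-3) = -0.01363 - 0.02562j   from Y*(Ω₁)=0.02022 - 0.14026j, Y(Ω₂)=0.16522 - 0.12100j
  term(m=-2) = 0.13196 - 0.04461j   from Y*(Ω₁)=0.20680 - 0.29027j, Y(Ω₂)=0.31679 + 0.22893j
  term(m=-1) = 0.01298 + 0.07895j   from Y*(Ω₁)=0.31387 - 0.16177j, Y(Ω₂)=-0.06974 + 0.21558j
  term(m=+0) = -0.02957 + 0.00000j   from Y*(Ω₁)=-0.11603 + 0.00000j, Y(Ω₂)=0.25487 + 0.00000j
  term(m=+1) = 0.01298 - 0.07895j   from Y*(Ω₁)=-0.31387 - 0.16177j, Y(Ω₂)=0.06974 + 0.21558j
  term(m=+2) = 0.13196 + 0.04461j   from Y*(Ω₁)=0.20680 + 0.29027j, Y(Ω₂)=0.31679 - 0.22893j
  term(m=+3) = -0.01363 + 0.02562j   from Y*(Ω₁)=-0.02022 - 0.14026j, Y(Ω₂)=-0.16522 - 0.12100j
Σ over m = 0.23306 + 0.00000j; ×(4π/7) → 0.41838 + 0.00000j. Real part: 0.418384

0.418384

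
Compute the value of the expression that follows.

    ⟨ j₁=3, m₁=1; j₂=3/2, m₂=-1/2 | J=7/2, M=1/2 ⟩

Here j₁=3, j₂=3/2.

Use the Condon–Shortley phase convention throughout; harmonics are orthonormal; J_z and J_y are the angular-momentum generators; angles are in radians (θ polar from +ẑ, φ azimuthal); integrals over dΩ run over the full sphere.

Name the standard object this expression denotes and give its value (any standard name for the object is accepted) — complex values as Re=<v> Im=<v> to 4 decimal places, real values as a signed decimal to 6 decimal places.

Clebsch–Gordan coefficient, +√(2/7) ≈ +0.534522

This is a Clebsch–Gordan (vector-coupling) coefficient.
√[8·1!5!2!/9! · 4!2!1!2!4!3!] = √(512/7)
  +(−1)^0/∏(0,1,2,1,3,1)! = 1/12  (running 1/12)
  +(−1)^1/∏(1,0,1,0,4,2)! = -1/48  (running 1/16)
⟨..|..⟩ = √(512/7)·(1/16) = +0.534522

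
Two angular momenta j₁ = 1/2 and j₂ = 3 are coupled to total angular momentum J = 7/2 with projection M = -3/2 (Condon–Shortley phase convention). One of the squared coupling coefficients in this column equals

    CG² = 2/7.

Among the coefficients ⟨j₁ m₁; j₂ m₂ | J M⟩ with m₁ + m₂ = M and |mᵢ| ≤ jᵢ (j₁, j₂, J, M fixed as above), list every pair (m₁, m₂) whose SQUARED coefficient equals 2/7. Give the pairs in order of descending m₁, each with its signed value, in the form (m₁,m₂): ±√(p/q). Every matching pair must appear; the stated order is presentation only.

Admissible pairs with m₁+m₂ = M = -3/2: (-1/2,-1), (1/2,-2)
  (m₁,m₂)=(1/2,-2): CG² = 2/7, CG = +√(2/7)   ← matches the target
  (m₁,m₂)=(-1/2,-1): CG² = 5/7, CG = +√(5/7)
Pairs with CG² = 2/7: (1/2,-2): +√(2/7)

(1/2,-2): +√(2/7)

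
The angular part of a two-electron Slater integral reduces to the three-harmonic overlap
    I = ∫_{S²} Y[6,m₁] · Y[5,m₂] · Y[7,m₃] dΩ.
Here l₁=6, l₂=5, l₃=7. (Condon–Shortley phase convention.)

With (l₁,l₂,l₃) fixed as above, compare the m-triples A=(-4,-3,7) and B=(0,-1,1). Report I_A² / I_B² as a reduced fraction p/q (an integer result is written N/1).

Shared (l₁,l₂,l₃)=(6,5,7): N and (l;000)² cancel in I_A²/I_B².
A: Δ = 4!·8!·6!/19! = 1/174594420; Racah Σ t=2..2: t=2:+1/116121600 = 1/116121600; ⇒ 3j(6 5 7; -4 -3 7)² = 7/323, sgn +1
B: Δ = 4!·8!·6!/19! = 1/174594420; Racah Σ t=0..4: t=0:+1/1658880 t=1:−1/155520 t=2:+1/110592 t=3:−1/518400 t=4:+1/24883200 = 11/8294400; ⇒ 3j(6 5 7; 0 -1 1)² = 11/4199, sgn +1
I_A²/I_B² = (7/323)/(11/4199) = 91/11

91/11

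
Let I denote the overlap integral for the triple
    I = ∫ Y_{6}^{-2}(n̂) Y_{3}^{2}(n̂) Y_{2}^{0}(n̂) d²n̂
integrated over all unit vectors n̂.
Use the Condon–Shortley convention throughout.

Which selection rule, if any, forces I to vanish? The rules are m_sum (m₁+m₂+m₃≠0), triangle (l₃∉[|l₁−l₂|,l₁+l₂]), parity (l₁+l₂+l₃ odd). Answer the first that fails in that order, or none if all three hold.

m₁+m₂+m₃ = -2 + 2 + 0 = 0  ✓
triangle: need |l₁−l₂| ≤ l₃ ≤ l₁+l₂ = [3,9]; l₃=2 is outside  ✗
parity: l₁+l₂+l₃ = 11 is odd

triangle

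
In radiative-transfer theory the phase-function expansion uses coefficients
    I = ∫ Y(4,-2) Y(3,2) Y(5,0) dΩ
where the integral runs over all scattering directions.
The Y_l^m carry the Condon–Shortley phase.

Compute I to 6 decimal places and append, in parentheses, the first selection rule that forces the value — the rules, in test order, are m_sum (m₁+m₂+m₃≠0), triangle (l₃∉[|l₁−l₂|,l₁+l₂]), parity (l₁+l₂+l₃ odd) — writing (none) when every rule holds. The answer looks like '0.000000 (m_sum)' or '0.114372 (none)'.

-0.171327 (none)

m-sum 0 ✓  L=12 even ✓  1≤5≤7 ✓
Π(2lᵢ+1) = 9×7×11 = 693
triangle coeff Δ(4,3,5) = 1/180180
Σ_t [0,2]: t=0:+1/576 t=1:−1/144 t=2:+1/576 = -1/288
(3j)²=20/1001 [(4 3 5; 0 0 0)], sign=+1
Σ_t [1,2]: t=1:−1/2880 t=2:+1/576 = 1/720
(3j)²=80/3003 [(4 3 5; -2 2 0)], sign=-1
⇒ 4πI² = 4800/13013
I = (-1)√(4800/13013/(4π)) = -0.17132746
No selection rule forces the value: the integral is nonzero (none).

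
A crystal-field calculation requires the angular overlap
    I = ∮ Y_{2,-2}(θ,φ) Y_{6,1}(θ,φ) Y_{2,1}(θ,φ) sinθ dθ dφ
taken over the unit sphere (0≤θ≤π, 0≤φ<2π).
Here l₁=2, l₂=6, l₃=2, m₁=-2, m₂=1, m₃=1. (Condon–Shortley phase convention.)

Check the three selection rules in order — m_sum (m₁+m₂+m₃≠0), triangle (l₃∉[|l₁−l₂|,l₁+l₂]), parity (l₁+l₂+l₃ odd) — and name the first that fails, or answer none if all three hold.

triangle

m₁+m₂+m₃ = -2 + 1 + 1 = 0  ✓
triangle: need |l₁−l₂| ≤ l₃ ≤ l₁+l₂ = [4,8]; l₃=2 is outside  ✗
parity: l₁+l₂+l₃ = 10 is even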